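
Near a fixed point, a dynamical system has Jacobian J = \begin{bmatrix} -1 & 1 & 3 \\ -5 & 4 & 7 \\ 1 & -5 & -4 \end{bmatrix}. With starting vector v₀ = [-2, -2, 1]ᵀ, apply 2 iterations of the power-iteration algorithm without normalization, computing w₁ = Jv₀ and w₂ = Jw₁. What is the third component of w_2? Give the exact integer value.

-58

w1 = Jv₀ = (3, 9, 4)
w2 = Jw1 = (18, 49, -58)
The requested component of w2 is -58.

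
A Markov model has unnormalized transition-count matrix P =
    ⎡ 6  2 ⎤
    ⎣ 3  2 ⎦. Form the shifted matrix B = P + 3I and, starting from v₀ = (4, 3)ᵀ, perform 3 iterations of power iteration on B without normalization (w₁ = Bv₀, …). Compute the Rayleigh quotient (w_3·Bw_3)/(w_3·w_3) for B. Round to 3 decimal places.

B = P + 3I has rows (9, 2); (3, 5)
w1 = Bv₀ = (42, 27)
w2 = Bw1 = (432, 261)
w3 = Bw2 = (4410, 2601)
Bw3 = (44892, 26235)
w3·Bw3 = 266210955; w3·w3 = 26213301; μ ≈ 266210955/26213301 = 10.156

μ ≈ 10.156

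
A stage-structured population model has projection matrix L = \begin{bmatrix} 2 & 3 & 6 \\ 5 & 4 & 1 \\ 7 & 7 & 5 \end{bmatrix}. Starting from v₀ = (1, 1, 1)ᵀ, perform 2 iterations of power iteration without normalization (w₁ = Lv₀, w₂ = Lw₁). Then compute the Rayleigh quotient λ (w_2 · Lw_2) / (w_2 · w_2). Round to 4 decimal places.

w1 = Lv₀ = (11, 10, 19)
w2 = Lw1 = (166, 114, 242)
Lw2 = (2126, 1528, 3170)
w2·Lw2 = 166·2126 + 114·1528 + 242·3170 = 1294248; w2·w2 = 166·166 + 114·114 + 242·242 = 99116
λ ≈ 1294248/99116 = 13.0579

13.0579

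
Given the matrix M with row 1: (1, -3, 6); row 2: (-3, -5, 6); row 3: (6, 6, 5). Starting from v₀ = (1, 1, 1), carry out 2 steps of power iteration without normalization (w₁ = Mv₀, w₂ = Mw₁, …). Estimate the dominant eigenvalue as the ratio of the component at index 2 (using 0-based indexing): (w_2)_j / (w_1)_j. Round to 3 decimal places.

5.706

w1 = Mv₀ = (1·1 + (-3)·1 + 6·1; (-3)·1 + (-5)·1 + 6·1; 6·1 + 6·1 + 5·1) = (4, -2, 17)
w2 = Mw1 = (1·4 + (-3)·(-2) + 6·17; (-3)·4 + (-5)·(-2) + 6·17; 6·4 + 6·(-2) + 5·17) = (112, 100, 97)
Ratio at component: 97 / 17 = 5.706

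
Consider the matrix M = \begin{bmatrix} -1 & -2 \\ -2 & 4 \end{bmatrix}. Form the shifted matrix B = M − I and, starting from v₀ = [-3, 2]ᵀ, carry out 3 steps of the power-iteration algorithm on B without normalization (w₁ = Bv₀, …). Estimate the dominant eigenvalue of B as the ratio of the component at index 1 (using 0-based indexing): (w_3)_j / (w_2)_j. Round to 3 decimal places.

B = M − I has rows (-2, -2); (-2, 3)
w1 = Bv₀ = ((-2)·(-3) + (-2)·2; (-2)·(-3) + 3·2) = (2, 12)
w2 = Bw1 = ((-2)·2 + (-2)·12; (-2)·2 + 3·12) = (-28, 32)
w3 = Bw2 = (-8, 152)
Ratio: 152/32 = 4.750

μ ≈ 4.750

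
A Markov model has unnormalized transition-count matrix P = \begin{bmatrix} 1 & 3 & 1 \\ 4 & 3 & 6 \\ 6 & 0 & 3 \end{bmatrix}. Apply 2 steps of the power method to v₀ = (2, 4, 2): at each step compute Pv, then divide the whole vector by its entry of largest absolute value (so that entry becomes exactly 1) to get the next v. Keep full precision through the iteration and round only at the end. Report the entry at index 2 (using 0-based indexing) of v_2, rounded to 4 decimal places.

0.5597

Pv0 = (16.00000, 32.00000, 18.00000); divide by 32.00000 → v1 = (0.50000, 1.00000, 0.56250)
Pv1 = (4.06250, 8.37500, 4.68750); divide by 8.37500 → v2 = (0.48507, 1.00000, 0.55970)
Requested entry of v2: 150/268 = 0.5597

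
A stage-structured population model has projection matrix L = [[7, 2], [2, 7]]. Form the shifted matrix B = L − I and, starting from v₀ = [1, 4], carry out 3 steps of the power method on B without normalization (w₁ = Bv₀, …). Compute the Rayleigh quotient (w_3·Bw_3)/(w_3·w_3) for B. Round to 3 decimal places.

B = L − I has rows (6, 2); (2, 6)
w1 = Bv₀ = (6·1 + 2·4; 2·1 + 6·4) = (14, 26)
w2 = Bw1 = (6·14 + 2·26; 2·14 + 6·26) = (136, 184)
w3 = Bw2 = (1184, 1376)
Bw3 = (9856, 10624)
w3·Bw3 = 26288128; w3·w3 = 3295232; μ ≈ 26288128/3295232 = 7.978

μ ≈ 7.978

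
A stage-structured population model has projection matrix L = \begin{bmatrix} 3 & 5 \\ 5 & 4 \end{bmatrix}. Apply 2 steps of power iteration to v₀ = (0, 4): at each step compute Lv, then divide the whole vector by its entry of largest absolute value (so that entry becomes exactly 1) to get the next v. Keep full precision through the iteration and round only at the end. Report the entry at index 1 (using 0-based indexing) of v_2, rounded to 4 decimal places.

1.0000

Lv0 = (20.00000, 16.00000); divide by 20.00000 → v1 = (1.00000, 0.80000)
Lv1 = (7.00000, 8.20000); divide by 8.20000 → v2 = (0.85366, 1.00000)
Requested entry of v2: 164/164 = 1.0000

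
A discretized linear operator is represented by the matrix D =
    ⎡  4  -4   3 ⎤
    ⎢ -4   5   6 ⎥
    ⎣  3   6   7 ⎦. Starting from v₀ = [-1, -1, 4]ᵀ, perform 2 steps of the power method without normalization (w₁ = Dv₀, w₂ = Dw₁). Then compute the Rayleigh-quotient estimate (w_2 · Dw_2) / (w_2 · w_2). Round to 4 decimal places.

11.7641

w1 = Dv₀ = (4·(-1) + (-4)·(-1) + 3·4; (-4)·(-1) + 5·(-1) + 6·4; 3·(-1) + 6·(-1) + 7·4) = (12, 23, 19)
w2 = Dw1 = (4·12 + (-4)·23 + 3·19; (-4)·12 + 5·23 + 6·19; 3·12 + 6·23 + 7·19) = (13, 181, 307)
Dw2 = (249, 2695, 3274)
w2·Dw2 = 13·249 + 181·2695 + 307·3274 = 1496150; w2·w2 = 13·13 + 181·181 + 307·307 = 127179
λ ≈ 1496150/127179 = 11.7641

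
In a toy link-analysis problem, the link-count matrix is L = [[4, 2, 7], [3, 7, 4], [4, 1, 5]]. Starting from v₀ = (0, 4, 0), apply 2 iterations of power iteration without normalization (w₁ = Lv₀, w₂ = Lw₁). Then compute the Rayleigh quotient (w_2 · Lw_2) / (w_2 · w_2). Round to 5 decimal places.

λ ≈ 10.70860

w1 = Lv₀ = (8, 28, 4)
w2 = Lw1 = (116, 236, 80)
Lw2 = (1496, 2320, 1100)
w2·Lw2 = 116·1496 + 236·2320 + 80·1100 = 809056; w2·w2 = 116·116 + 236·236 + 80·80 = 75552
λ ≈ 809056/75552 = 10.70860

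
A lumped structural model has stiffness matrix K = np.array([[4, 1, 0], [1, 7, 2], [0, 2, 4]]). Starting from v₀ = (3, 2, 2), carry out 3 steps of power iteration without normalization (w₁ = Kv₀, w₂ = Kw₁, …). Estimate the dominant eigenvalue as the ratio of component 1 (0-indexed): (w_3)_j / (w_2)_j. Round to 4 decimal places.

8.3892

w1 = Kv₀ = (14, 21, 12)
w2 = Kw1 = (77, 185, 90)
w3 = Kw2 = (493, 1552, 730)
Ratio at component: 1552 / 185 = 8.3892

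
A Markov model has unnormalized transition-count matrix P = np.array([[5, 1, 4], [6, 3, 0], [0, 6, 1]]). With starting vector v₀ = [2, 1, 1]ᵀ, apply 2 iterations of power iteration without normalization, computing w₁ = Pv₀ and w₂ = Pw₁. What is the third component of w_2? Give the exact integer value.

w1 = Pv₀ = (5·2 + 1·1 + 4·1; 6·2 + 3·1 + 0·1; 0·2 + 6·1 + 1·1) = (15, 15, 7)
w2 = Pw1 = (5·15 + 1·15 + 4·7; 6·15 + 3·15 + 0·7; 0·15 + 6·15 + 1·7) = (118, 135, 97)
The requested component of w2 is 97.

97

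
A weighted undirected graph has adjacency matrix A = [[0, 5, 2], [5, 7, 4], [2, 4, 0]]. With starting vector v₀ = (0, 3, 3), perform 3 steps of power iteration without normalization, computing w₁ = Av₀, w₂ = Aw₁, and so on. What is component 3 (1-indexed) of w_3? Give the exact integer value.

w1 = Av₀ = (21, 33, 12)
w2 = Aw1 = (189, 384, 174)
w3 = Aw2 = (2268, 4329, 1914)
The requested component of w3 is 1914.

1914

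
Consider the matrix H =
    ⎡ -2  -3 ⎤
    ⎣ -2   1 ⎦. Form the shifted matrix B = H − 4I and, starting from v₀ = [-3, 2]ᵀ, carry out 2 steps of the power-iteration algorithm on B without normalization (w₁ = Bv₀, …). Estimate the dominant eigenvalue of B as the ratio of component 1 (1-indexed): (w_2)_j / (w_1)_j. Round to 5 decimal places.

-6.00000

B = H − 4I has rows (-6, -3); (-2, -3)
w1 = Bv₀ = (12, 0)
w2 = Bw1 = (-72, -24)
Ratio: -72/12 = -6.00000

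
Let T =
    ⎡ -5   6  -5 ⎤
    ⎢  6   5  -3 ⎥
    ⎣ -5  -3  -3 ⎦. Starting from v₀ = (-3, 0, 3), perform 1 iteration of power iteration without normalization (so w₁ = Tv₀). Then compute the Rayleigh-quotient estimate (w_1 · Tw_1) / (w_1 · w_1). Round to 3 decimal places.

w1 = Tv₀ = (0, -27, 6)
Tw1 = (-192, -153, 63)
w1·Tw1 = 0·(-192) + (-27)·(-153) + 6·63 = 4509; w1·w1 = 0·0 + (-27)·(-27) + 6·6 = 765
λ ≈ 4509/765 = 5.894

5.894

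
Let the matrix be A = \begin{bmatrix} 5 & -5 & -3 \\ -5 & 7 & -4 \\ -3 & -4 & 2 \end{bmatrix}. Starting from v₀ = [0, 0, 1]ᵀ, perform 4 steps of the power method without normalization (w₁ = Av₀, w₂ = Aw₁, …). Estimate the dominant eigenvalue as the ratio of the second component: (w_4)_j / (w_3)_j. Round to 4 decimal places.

w1 = Av₀ = (5·0 + (-5)·0 + (-3)·1; (-5)·0 + 7·0 + (-4)·1; (-3)·0 + (-4)·0 + 2·1) = (-3, -4, 2)
w2 = Aw1 = (5·(-3) + (-5)·(-4) + (-3)·2; (-5)·(-3) + 7·(-4) + (-4)·2; (-3)·(-3) + (-4)·(-4) + 2·2) = (-1, -21, 29)
w3 = Aw2 = (13, -258, 145)
w4 = Aw3 = (920, -2451, 1283)
Ratio at component: -2451 / -258 = 9.5000

λ ≈ 9.5000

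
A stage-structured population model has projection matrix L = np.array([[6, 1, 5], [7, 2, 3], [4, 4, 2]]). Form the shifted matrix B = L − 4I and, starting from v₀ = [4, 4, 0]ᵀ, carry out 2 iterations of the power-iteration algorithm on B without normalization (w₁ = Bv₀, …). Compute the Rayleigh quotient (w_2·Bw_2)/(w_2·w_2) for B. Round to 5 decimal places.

6.80647

B = L − 4I has rows (2, 1, 5); (7, -2, 3); (4, 4, -2)
w1 = Bv₀ = (2·4 + 1·4 + 5·0; 7·4 + (-2)·4 + 3·0; 4·4 + 4·4 + (-2)·0) = (12, 20, 32)
w2 = Bw1 = (2·12 + 1·20 + 5·32; 7·12 + (-2)·20 + 3·32; 4·12 + 4·20 + (-2)·32) = (204, 140, 64)
Bw2 = (868, 1340, 1248)
w2·Bw2 = 444544; w2·w2 = 65312; μ ≈ 444544/65312 = 6.80647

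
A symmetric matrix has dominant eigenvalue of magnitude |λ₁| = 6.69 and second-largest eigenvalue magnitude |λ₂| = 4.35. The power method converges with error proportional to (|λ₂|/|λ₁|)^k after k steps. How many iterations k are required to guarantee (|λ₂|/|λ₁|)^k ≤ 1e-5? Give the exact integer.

27

|λ₂/λ₁| = 4.35/6.69 = 0.65022
Need k ≥ ln(1e-5) / ln(0.65022) = -11.5129 / -0.4304 ≈ 26.747
Smallest integer k satisfying the bound: 27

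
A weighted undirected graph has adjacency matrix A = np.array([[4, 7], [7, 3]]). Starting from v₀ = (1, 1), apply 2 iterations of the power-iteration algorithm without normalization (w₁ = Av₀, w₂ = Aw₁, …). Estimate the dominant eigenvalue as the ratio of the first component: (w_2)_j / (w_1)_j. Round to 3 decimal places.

λ ≈ 10.364

w1 = Av₀ = (4·1 + 7·1; 7·1 + 3·1) = (11, 10)
w2 = Aw1 = (4·11 + 7·10; 7·11 + 3·10) = (114, 107)
Ratio at component: 114 / 11 = 10.364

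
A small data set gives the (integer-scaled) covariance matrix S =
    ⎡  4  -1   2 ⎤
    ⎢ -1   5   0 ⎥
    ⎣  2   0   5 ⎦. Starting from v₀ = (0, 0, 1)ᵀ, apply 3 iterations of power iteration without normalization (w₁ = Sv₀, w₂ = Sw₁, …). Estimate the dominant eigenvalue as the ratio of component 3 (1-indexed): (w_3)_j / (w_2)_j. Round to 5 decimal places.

w1 = Sv₀ = (4·0 + (-1)·0 + 2·1; (-1)·0 + 5·0 + 0·1; 2·0 + 0·0 + 5·1) = (2, 0, 5)
w2 = Sw1 = (4·2 + (-1)·0 + 2·5; (-1)·2 + 5·0 + 0·5; 2·2 + 0·0 + 5·5) = (18, -2, 29)
w3 = Sw2 = (132, -28, 181)
Ratio at component: 181 / 29 = 6.24138

λ ≈ 6.24138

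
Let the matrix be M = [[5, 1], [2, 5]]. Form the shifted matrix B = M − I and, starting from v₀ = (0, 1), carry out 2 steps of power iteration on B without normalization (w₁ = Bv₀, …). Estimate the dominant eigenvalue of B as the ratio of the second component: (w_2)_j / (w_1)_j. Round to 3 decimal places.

4.500

B = M − I has rows (4, 1); (2, 4)
w1 = Bv₀ = (1, 4)
w2 = Bw1 = (8, 18)
Ratio: 18/4 = 4.500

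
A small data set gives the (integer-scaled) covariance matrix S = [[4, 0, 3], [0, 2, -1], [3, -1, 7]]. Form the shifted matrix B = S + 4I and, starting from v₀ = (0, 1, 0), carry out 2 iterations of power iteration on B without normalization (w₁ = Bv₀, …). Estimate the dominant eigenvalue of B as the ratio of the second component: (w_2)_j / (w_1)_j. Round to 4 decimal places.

B = S + 4I has rows (8, 0, 3); (0, 6, -1); (3, -1, 11)
w1 = Bv₀ = (8·0 + 0·1 + 3·0; 0·0 + 6·1 + (-1)·0; 3·0 + (-1)·1 + 11·0) = (0, 6, -1)
w2 = Bw1 = (8·0 + 0·6 + 3·(-1); 0·0 + 6·6 + (-1)·(-1); 3·0 + (-1)·6 + 11·(-1)) = (-3, 37, -17)
Ratio: 37/6 = 6.1667

6.1667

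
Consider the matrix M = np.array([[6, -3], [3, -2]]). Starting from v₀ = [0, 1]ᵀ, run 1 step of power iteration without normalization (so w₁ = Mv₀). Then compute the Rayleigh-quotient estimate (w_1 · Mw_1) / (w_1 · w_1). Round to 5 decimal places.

3.53846

w1 = Mv₀ = (6·0 + (-3)·1; 3·0 + (-2)·1) = (-3, -2)
Mw1 = (-12, -5)
w1·Mw1 = (-3)·(-12) + (-2)·(-5) = 46; w1·w1 = (-3)·(-3) + (-2)·(-2) = 13
λ ≈ 46/13 = 3.53846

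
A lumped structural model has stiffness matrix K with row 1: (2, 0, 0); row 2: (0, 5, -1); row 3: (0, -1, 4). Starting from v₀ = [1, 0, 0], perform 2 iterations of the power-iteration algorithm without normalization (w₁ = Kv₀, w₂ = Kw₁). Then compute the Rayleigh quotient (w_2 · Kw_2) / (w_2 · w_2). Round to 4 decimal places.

2.0000

w1 = Kv₀ = (2, 0, 0)
w2 = Kw1 = (4, 0, 0)
Kw2 = (8, 0, 0)
w2·Kw2 = 4·8 + 0·0 + 0·0 = 32; w2·w2 = 4·4 + 0·0 + 0·0 = 16
λ ≈ 32/16 = 2.0000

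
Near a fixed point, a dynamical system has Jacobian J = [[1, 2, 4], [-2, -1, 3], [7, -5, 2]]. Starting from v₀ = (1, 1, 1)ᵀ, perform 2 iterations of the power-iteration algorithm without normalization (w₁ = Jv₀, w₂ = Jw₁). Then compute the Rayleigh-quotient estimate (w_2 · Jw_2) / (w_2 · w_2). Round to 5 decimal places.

w1 = Jv₀ = (1·1 + 2·1 + 4·1; (-2)·1 + (-1)·1 + 3·1; 7·1 + (-5)·1 + 2·1) = (7, 0, 4)
w2 = Jw1 = (1·7 + 2·0 + 4·4; (-2)·7 + (-1)·0 + 3·4; 7·7 + (-5)·0 + 2·4) = (23, -2, 57)
Jw2 = (247, 127, 285)
w2·Jw2 = 23·247 + (-2)·127 + 57·285 = 21672; w2·w2 = 23·23 + (-2)·(-2) + 57·57 = 3782
λ ≈ 21672/3782 = 5.73030

λ ≈ 5.73030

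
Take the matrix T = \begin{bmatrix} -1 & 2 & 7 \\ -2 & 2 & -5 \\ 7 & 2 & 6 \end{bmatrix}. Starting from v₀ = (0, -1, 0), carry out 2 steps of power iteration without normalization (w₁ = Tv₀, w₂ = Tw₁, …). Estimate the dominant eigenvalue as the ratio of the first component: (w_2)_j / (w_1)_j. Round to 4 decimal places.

λ ≈ 8.0000

w1 = Tv₀ = (-2, -2, -2)
w2 = Tw1 = (-16, 10, -30)
Ratio at component: -16 / -2 = 8.0000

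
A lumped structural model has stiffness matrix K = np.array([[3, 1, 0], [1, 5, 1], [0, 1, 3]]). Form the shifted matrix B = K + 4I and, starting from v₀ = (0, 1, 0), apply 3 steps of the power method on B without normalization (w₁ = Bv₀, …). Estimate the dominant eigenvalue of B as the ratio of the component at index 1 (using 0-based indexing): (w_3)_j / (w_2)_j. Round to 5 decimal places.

B = K + 4I has rows (7, 1, 0); (1, 9, 1); (0, 1, 7)
w1 = Bv₀ = (7·0 + 1·1 + 0·0; 1·0 + 9·1 + 1·0; 0·0 + 1·1 + 7·0) = (1, 9, 1)
w2 = Bw1 = (7·1 + 1·9 + 0·1; 1·1 + 9·9 + 1·1; 0·1 + 1·9 + 7·1) = (16, 83, 16)
w3 = Bw2 = (195, 779, 195)
Ratio: 779/83 = 9.38554

μ ≈ 9.38554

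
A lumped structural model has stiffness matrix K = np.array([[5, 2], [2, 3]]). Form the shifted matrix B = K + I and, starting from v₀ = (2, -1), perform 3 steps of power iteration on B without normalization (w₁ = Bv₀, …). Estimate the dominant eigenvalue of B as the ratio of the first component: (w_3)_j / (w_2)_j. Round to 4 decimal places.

B = K + I has rows (6, 2); (2, 4)
w1 = Bv₀ = (6·2 + 2·(-1); 2·2 + 4·(-1)) = (10, 0)
w2 = Bw1 = (6·10 + 2·0; 2·10 + 4·0) = (60, 20)
w3 = Bw2 = (400, 200)
Ratio: 400/60 = 6.6667

6.6667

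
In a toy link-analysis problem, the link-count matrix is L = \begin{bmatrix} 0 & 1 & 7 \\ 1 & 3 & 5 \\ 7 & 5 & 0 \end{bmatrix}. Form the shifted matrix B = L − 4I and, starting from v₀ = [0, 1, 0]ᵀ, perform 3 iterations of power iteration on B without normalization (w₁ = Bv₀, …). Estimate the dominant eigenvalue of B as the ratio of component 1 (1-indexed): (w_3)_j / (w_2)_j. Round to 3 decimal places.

μ ≈ -7.300

B = L − 4I has rows (-4, 1, 7); (1, -1, 5); (7, 5, -4)
w1 = Bv₀ = ((-4)·0 + 1·1 + 7·0; 1·0 + (-1)·1 + 5·0; 7·0 + 5·1 + (-4)·0) = (1, -1, 5)
w2 = Bw1 = ((-4)·1 + 1·(-1) + 7·5; 1·1 + (-1)·(-1) + 5·5; 7·1 + 5·(-1) + (-4)·5) = (30, 27, -18)
w3 = Bw2 = (-219, -87, 417)
Ratio: -219/30 = -7.300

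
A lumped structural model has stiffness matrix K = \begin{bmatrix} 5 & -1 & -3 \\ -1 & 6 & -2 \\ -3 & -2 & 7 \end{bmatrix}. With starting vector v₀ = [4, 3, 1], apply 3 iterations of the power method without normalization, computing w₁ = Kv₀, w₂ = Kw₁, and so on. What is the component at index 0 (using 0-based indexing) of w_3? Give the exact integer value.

804

w1 = Kv₀ = (5·4 + (-1)·3 + (-3)·1; (-1)·4 + 6·3 + (-2)·1; (-3)·4 + (-2)·3 + 7·1) = (14, 12, -11)
w2 = Kw1 = (5·14 + (-1)·12 + (-3)·(-11); (-1)·14 + 6·12 + (-2)·(-11); (-3)·14 + (-2)·12 + 7·(-11)) = (91, 80, -143)
w3 = Kw2 = (804, 675, -1434)
The requested component of w3 is 804.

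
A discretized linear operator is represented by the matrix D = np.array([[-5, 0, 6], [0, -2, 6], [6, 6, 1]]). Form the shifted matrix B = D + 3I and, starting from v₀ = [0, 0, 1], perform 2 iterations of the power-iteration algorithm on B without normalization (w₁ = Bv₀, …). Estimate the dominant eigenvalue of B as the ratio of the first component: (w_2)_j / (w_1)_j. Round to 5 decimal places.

2.00000

B = D + 3I has rows (-2, 0, 6); (0, 1, 6); (6, 6, 4)
w1 = Bv₀ = ((-2)·0 + 0·0 + 6·1; 0·0 + 1·0 + 6·1; 6·0 + 6·0 + 4·1) = (6, 6, 4)
w2 = Bw1 = ((-2)·6 + 0·6 + 6·4; 0·6 + 1·6 + 6·4; 6·6 + 6·6 + 4·4) = (12, 30, 88)
Ratio: 12/6 = 2.00000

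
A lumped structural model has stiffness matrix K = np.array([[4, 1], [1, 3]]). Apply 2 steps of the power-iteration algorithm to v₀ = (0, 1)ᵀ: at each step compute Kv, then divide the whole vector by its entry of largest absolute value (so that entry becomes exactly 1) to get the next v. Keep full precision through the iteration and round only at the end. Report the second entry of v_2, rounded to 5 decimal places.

1.00000

Kv0 = (1.000000, 3.000000); divide by 3.000000 → v1 = (0.333333, 1.000000)
Kv1 = (2.333333, 3.333333); divide by 3.333333 → v2 = (0.700000, 1.000000)
Requested entry of v2: 10/10 = 1.00000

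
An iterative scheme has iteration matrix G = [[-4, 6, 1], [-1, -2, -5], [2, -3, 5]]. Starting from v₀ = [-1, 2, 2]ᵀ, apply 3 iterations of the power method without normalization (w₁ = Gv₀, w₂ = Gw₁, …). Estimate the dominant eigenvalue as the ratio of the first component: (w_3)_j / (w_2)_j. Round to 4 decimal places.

w1 = Gv₀ = ((-4)·(-1) + 6·2 + 1·2; (-1)·(-1) + (-2)·2 + (-5)·2; 2·(-1) + (-3)·2 + 5·2) = (18, -13, 2)
w2 = Gw1 = ((-4)·18 + 6·(-13) + 1·2; (-1)·18 + (-2)·(-13) + (-5)·2; 2·18 + (-3)·(-13) + 5·2) = (-148, -2, 85)
w3 = Gw2 = (665, -273, 135)
Ratio at component: 665 / -148 = -4.4932

λ ≈ -4.4932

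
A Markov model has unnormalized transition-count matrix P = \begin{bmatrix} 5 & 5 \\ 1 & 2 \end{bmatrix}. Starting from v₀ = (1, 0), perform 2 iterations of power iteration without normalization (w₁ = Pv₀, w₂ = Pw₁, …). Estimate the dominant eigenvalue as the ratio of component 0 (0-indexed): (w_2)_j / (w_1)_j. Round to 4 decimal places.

λ ≈ 6.0000

w1 = Pv₀ = (5, 1)
w2 = Pw1 = (30, 7)
Ratio at component: 30 / 5 = 6.0000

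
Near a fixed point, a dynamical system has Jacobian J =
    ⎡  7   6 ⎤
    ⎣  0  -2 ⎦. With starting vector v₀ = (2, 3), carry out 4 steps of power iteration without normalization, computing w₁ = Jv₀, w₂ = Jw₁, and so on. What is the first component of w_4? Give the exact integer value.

9572

w1 = Jv₀ = (32, -6)
w2 = Jw1 = (188, 12)
w3 = Jw2 = (1388, -24)
w4 = Jw3 = (9572, 48)
The requested component of w4 is 9572.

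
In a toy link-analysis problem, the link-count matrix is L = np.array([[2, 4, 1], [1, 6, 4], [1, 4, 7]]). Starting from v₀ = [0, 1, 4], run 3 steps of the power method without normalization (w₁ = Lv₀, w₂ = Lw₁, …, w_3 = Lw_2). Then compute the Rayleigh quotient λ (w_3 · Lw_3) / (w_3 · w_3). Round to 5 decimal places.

w1 = Lv₀ = (2·0 + 4·1 + 1·4; 1·0 + 6·1 + 4·4; 1·0 + 4·1 + 7·4) = (8, 22, 32)
w2 = Lw1 = (2·8 + 4·22 + 1·32; 1·8 + 6·22 + 4·32; 1·8 + 4·22 + 7·32) = (136, 268, 320)
w3 = Lw2 = (1664, 3024, 3448)
Lw3 = (18872, 33600, 37896)
w3·Lw3 = 1664·18872 + 3024·33600 + 3448·37896 = 263674816; w3·w3 = 1664·1664 + 3024·3024 + 3448·3448 = 23802176
λ ≈ 263674816/23802176 = 11.07776

λ ≈ 11.07776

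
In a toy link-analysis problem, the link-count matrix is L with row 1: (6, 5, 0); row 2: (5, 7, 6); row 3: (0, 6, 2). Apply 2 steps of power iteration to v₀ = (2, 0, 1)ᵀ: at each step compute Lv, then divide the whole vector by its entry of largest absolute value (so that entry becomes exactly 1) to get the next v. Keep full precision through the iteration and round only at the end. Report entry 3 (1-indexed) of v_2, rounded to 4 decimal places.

0.5435

Lv0 = (12.00000, 16.00000, 2.00000); divide by 16.00000 → v1 = (0.75000, 1.00000, 0.12500)
Lv1 = (9.50000, 11.50000, 6.25000); divide by 11.50000 → v2 = (0.82609, 1.00000, 0.54348)
Requested entry of v2: 100/184 = 0.5435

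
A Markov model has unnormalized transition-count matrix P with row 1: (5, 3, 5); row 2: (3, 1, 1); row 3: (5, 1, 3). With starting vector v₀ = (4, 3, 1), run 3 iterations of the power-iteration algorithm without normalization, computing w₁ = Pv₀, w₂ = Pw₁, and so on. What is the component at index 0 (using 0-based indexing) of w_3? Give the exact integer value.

3492

w1 = Pv₀ = (5·4 + 3·3 + 5·1; 3·4 + 1·3 + 1·1; 5·4 + 1·3 + 3·1) = (34, 16, 26)
w2 = Pw1 = (5·34 + 3·16 + 5·26; 3·34 + 1·16 + 1·26; 5·34 + 1·16 + 3·26) = (348, 144, 264)
w3 = Pw2 = (3492, 1452, 2676)
The requested component of w3 is 3492.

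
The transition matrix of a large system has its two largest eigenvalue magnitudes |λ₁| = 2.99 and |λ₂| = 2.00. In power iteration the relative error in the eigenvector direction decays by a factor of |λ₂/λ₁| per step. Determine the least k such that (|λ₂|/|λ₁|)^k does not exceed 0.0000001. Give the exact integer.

|λ₂/λ₁| = 2.00/2.99 = 0.66890
Need k ≥ ln(0.0000001) / ln(0.66890) = -16.1181 / -0.4021 ≈ 40.082
Smallest integer k satisfying the bound: 41

41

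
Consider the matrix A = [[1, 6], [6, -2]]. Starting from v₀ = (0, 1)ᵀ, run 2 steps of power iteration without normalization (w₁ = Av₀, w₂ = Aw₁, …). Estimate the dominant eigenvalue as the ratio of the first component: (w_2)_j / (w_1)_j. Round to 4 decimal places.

λ ≈ -1.0000

w1 = Av₀ = (6, -2)
w2 = Aw1 = (-6, 40)
Ratio at component: -6 / 6 = -1.0000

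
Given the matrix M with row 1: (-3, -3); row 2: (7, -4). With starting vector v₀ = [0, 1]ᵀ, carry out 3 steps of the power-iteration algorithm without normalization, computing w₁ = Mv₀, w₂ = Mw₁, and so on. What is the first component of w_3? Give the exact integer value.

-48

w1 = Mv₀ = ((-3)·0 + (-3)·1; 7·0 + (-4)·1) = (-3, -4)
w2 = Mw1 = ((-3)·(-3) + (-3)·(-4); 7·(-3) + (-4)·(-4)) = (21, -5)
w3 = Mw2 = (-48, 167)
The requested component of w3 is -48.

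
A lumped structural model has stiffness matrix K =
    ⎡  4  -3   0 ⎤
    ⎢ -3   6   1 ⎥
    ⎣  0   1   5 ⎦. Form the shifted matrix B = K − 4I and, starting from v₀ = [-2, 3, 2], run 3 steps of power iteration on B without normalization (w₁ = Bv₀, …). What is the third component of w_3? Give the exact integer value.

B = K − 4I has rows (0, -3, 0); (-3, 2, 1); (0, 1, 1)
w1 = Bv₀ = (0·(-2) + (-3)·3 + 0·2; (-3)·(-2) + 2·3 + 1·2; 0·(-2) + 1·3 + 1·2) = (-9, 14, 5)
w2 = Bw1 = (0·(-9) + (-3)·14 + 0·5; (-3)·(-9) + 2·14 + 1·5; 0·(-9) + 1·14 + 1·5) = (-42, 60, 19)
w3 = Bw2 = (-180, 265, 79)
Requested component of w3: 79

79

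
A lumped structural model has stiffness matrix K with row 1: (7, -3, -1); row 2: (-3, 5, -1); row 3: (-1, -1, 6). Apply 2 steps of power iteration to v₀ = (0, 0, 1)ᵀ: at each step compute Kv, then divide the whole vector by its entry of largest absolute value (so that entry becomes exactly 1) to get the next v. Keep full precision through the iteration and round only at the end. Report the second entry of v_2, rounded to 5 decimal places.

Kv0 = (-1.000000, -1.000000, 6.000000); divide by 6.000000 → v1 = (-0.166667, -0.166667, 1.000000)
Kv1 = (-1.666667, -1.333333, 6.333333); divide by 6.333333 → v2 = (-0.263158, -0.210526, 1.000000)
Requested entry of v2: -8/38 = -0.21053

-0.21053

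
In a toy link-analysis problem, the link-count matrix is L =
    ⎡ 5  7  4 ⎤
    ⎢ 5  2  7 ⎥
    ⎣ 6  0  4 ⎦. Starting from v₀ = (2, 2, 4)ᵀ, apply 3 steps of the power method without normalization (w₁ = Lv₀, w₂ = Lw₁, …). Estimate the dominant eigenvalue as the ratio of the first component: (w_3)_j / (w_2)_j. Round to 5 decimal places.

λ ≈ 12.86799

w1 = Lv₀ = (40, 42, 28)
w2 = Lw1 = (606, 480, 352)
w3 = Lw2 = (7798, 6454, 5044)
Ratio at component: 7798 / 606 = 12.86799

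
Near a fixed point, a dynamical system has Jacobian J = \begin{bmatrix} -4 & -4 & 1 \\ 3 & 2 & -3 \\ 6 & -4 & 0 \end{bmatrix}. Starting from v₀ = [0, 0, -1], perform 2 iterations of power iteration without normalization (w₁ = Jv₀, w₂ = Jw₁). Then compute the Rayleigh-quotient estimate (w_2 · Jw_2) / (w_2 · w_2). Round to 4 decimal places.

2.9521

w1 = Jv₀ = ((-4)·0 + (-4)·0 + 1·(-1); 3·0 + 2·0 + (-3)·(-1); 6·0 + (-4)·0 + 0·(-1)) = (-1, 3, 0)
w2 = Jw1 = ((-4)·(-1) + (-4)·3 + 1·0; 3·(-1) + 2·3 + (-3)·0; 6·(-1) + (-4)·3 + 0·0) = (-8, 3, -18)
Jw2 = (2, 36, -60)
w2·Jw2 = (-8)·2 + 3·36 + (-18)·(-60) = 1172; w2·w2 = (-8)·(-8) + 3·3 + (-18)·(-18) = 397
λ ≈ 1172/397 = 2.9521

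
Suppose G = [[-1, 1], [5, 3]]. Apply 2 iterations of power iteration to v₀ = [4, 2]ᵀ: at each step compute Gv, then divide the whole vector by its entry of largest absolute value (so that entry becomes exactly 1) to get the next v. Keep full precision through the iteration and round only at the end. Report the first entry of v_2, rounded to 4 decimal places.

Gv0 = (-2.00000, 26.00000); divide by 26.00000 → v1 = (-0.07692, 1.00000)
Gv1 = (1.07692, 2.61538); divide by 2.61538 → v2 = (0.41176, 1.00000)
Requested entry of v2: 28/68 = 0.4118

0.4118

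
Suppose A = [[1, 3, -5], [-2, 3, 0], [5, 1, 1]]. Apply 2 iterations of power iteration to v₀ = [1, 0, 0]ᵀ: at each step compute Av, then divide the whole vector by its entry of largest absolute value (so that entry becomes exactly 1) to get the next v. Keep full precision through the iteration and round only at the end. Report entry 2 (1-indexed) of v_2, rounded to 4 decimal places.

Av0 = (1.00000, -2.00000, 5.00000); divide by 5.00000 → v1 = (0.20000, -0.40000, 1.00000)
Av1 = (-6.00000, -1.60000, 1.60000); divide by -6.00000 → v2 = (1.00000, 0.26667, -0.26667)
Requested entry of v2: -8/-30 = 0.2667

0.2667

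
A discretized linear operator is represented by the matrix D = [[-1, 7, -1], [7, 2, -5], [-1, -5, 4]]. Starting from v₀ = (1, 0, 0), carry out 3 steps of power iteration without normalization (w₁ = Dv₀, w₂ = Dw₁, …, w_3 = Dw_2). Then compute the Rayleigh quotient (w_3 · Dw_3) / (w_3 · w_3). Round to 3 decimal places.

7.571

w1 = Dv₀ = ((-1)·1 + 7·0 + (-1)·0; 7·1 + 2·0 + (-5)·0; (-1)·1 + (-5)·0 + 4·0) = (-1, 7, -1)
w2 = Dw1 = ((-1)·(-1) + 7·7 + (-1)·(-1); 7·(-1) + 2·7 + (-5)·(-1); (-1)·(-1) + (-5)·7 + 4·(-1)) = (51, 12, -38)
w3 = Dw2 = (71, 571, -263)
Dw3 = (4189, 2954, -3978)
w3·Dw3 = 71·4189 + 571·2954 + (-263)·(-3978) = 3030367; w3·w3 = 71·71 + 571·571 + (-263)·(-263) = 400251
λ ≈ 3030367/400251 = 7.571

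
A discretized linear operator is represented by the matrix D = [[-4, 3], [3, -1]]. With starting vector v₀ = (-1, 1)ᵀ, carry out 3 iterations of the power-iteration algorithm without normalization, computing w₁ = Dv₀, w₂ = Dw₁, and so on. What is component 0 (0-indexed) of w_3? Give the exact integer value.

w1 = Dv₀ = (7, -4)
w2 = Dw1 = (-40, 25)
w3 = Dw2 = (235, -145)
The requested component of w3 is 235.

235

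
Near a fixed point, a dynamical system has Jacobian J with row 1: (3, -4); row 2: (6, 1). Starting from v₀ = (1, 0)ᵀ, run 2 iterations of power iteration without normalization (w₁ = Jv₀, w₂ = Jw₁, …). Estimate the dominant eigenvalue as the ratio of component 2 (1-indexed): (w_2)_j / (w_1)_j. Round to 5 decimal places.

4.00000

w1 = Jv₀ = (3·1 + (-4)·0; 6·1 + 1·0) = (3, 6)
w2 = Jw1 = (3·3 + (-4)·6; 6·3 + 1·6) = (-15, 24)
Ratio at component: 24 / 6 = 4.00000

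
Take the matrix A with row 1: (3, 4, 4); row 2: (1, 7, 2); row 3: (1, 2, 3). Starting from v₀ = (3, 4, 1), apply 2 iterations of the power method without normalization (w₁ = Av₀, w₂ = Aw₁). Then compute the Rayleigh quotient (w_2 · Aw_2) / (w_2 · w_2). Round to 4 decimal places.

w1 = Av₀ = (29, 33, 14)
w2 = Aw1 = (275, 288, 137)
Aw2 = (2525, 2565, 1262)
w2·Aw2 = 275·2525 + 288·2565 + 137·1262 = 1605989; w2·w2 = 275·275 + 288·288 + 137·137 = 177338
λ ≈ 1605989/177338 = 9.0561

9.0561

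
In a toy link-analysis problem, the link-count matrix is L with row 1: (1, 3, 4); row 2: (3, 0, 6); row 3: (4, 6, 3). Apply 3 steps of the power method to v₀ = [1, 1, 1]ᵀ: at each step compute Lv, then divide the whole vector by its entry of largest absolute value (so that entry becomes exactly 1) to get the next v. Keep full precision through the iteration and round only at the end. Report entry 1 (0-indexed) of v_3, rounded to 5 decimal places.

Lv0 = (8.000000, 9.000000, 13.000000); divide by 13.000000 → v1 = (0.615385, 0.692308, 1.000000)
Lv1 = (6.692308, 7.846154, 9.615385); divide by 9.615385 → v2 = (0.696000, 0.816000, 1.000000)
Lv2 = (7.144000, 8.088000, 10.680000); divide by 10.680000 → v3 = (0.668914, 0.757303, 1.000000)
Requested entry of v3: 1011/1335 = 0.75730

0.75730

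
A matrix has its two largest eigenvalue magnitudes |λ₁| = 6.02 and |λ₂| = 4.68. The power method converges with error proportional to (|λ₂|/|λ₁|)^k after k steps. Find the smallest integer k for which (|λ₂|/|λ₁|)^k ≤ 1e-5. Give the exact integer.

|λ₂/λ₁| = 4.68/6.02 = 0.77741
Need k ≥ ln(1e-5) / ln(0.77741) = -11.5129 / -0.2518 ≈ 45.724
Smallest integer k satisfying the bound: 46

46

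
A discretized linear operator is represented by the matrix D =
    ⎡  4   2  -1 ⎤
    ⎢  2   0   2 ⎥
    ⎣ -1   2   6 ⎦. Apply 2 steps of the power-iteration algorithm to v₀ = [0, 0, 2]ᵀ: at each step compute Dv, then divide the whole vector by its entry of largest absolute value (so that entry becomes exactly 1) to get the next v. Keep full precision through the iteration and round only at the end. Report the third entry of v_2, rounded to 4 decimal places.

1.0000

Dv0 = (-2.00000, 4.00000, 12.00000); divide by 12.00000 → v1 = (-0.16667, 0.33333, 1.00000)
Dv1 = (-1.00000, 1.66667, 6.83333); divide by 6.83333 → v2 = (-0.14634, 0.24390, 1.00000)
Requested entry of v2: 82/82 = 1.0000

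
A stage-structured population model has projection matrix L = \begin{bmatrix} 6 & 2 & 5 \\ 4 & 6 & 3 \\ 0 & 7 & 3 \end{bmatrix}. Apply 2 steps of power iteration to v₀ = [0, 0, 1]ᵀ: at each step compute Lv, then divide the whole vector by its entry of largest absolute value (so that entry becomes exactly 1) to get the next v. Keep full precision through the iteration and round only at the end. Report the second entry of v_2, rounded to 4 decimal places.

0.9216

Lv0 = (5.00000, 3.00000, 3.00000); divide by 5.00000 → v1 = (1.00000, 0.60000, 0.60000)
Lv1 = (10.20000, 9.40000, 6.00000); divide by 10.20000 → v2 = (1.00000, 0.92157, 0.58824)
Requested entry of v2: 47/51 = 0.9216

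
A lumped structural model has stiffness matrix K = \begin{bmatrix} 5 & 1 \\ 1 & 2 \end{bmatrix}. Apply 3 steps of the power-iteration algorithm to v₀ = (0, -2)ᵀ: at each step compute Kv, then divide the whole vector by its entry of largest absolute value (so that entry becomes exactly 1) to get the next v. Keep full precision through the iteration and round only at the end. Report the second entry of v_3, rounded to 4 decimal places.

0.4250

Kv0 = (-2.00000, -4.00000); divide by -4.00000 → v1 = (0.50000, 1.00000)
Kv1 = (3.50000, 2.50000); divide by 3.50000 → v2 = (1.00000, 0.71429)
Kv2 = (5.71429, 2.42857); divide by 5.71429 → v3 = (1.00000, 0.42500)
Requested entry of v3: -34/-80 = 0.4250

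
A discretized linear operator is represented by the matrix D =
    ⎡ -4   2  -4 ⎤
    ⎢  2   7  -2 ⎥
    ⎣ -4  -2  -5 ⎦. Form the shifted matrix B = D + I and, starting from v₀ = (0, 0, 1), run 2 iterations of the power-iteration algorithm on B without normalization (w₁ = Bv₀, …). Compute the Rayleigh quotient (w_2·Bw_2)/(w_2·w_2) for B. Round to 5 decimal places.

B = D + I has rows (-3, 2, -4); (2, 8, -2); (-4, -2, -4)
w1 = Bv₀ = ((-3)·0 + 2·0 + (-4)·1; 2·0 + 8·0 + (-2)·1; (-4)·0 + (-2)·0 + (-4)·1) = (-4, -2, -4)
w2 = Bw1 = ((-3)·(-4) + 2·(-2) + (-4)·(-4); 2·(-4) + 8·(-2) + (-2)·(-4); (-4)·(-4) + (-2)·(-2) + (-4)·(-4)) = (24, -16, 36)
Bw2 = (-248, -152, -208)
w2·Bw2 = -11008; w2·w2 = 2128; μ ≈ -11008/2128 = -5.17293

-5.17293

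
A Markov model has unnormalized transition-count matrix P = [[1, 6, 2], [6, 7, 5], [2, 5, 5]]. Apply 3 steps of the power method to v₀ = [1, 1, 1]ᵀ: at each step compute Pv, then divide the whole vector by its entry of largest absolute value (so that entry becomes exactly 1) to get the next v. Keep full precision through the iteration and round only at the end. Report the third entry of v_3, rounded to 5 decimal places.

0.68984

Pv0 = (9.000000, 18.000000, 12.000000); divide by 18.000000 → v1 = (0.500000, 1.000000, 0.666667)
Pv1 = (7.833333, 13.333333, 9.333333); divide by 13.333333 → v2 = (0.587500, 1.000000, 0.700000)
Pv2 = (7.987500, 14.025000, 9.675000); divide by 14.025000 → v3 = (0.569519, 1.000000, 0.689840)
Requested entry of v3: 2322/3366 = 0.68984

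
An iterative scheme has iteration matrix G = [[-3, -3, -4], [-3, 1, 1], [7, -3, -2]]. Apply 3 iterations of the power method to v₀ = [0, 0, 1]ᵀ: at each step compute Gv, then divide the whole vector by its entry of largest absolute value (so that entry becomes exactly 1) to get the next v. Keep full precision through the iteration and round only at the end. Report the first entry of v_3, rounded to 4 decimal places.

Gv0 = (-4.00000, 1.00000, -2.00000); divide by -4.00000 → v1 = (1.00000, -0.25000, 0.50000)
Gv1 = (-4.25000, -2.75000, 6.75000); divide by 6.75000 → v2 = (-0.62963, -0.40741, 1.00000)
Gv2 = (-0.88889, 2.48148, -5.18519); divide by -5.18519 → v3 = (0.17143, -0.47857, 1.00000)
Requested entry of v3: 24/140 = 0.1714

0.1714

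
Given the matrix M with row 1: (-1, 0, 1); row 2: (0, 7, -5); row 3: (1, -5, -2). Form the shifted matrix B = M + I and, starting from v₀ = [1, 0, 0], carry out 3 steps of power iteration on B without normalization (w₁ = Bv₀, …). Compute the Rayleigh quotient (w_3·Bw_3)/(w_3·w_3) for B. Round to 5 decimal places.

B = M + I has rows (0, 0, 1); (0, 8, -5); (1, -5, -1)
w1 = Bv₀ = (0·1 + 0·0 + 1·0; 0·1 + 8·0 + (-5)·0; 1·1 + (-5)·0 + (-1)·0) = (0, 0, 1)
w2 = Bw1 = (0·0 + 0·0 + 1·1; 0·0 + 8·0 + (-5)·1; 1·0 + (-5)·0 + (-1)·1) = (1, -5, -1)
w3 = Bw2 = (-1, -35, 27)
Bw3 = (27, -415, 147)
w3·Bw3 = 18467; w3·w3 = 1955; μ ≈ 18467/1955 = 9.44604

9.44604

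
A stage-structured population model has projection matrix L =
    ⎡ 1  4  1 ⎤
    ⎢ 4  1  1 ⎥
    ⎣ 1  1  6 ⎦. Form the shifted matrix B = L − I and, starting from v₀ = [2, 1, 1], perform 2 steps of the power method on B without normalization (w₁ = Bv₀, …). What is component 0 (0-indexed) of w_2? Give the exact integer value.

44

B = L − I has rows (0, 4, 1); (4, 0, 1); (1, 1, 5)
w1 = Bv₀ = (0·2 + 4·1 + 1·1; 4·2 + 0·1 + 1·1; 1·2 + 1·1 + 5·1) = (5, 9, 8)
w2 = Bw1 = (0·5 + 4·9 + 1·8; 4·5 + 0·9 + 1·8; 1·5 + 1·9 + 5·8) = (44, 28, 54)
Requested component of w2: 44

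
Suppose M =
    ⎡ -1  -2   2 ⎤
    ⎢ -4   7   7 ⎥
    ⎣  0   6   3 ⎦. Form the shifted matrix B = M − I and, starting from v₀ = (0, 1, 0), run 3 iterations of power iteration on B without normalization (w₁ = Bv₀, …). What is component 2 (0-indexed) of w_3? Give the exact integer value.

612

B = M − I has rows (-2, -2, 2); (-4, 6, 7); (0, 6, 2)
w1 = Bv₀ = ((-2)·0 + (-2)·1 + 2·0; (-4)·0 + 6·1 + 7·0; 0·0 + 6·1 + 2·0) = (-2, 6, 6)
w2 = Bw1 = ((-2)·(-2) + (-2)·6 + 2·6; (-4)·(-2) + 6·6 + 7·6; 0·(-2) + 6·6 + 2·6) = (4, 86, 48)
w3 = Bw2 = (-84, 836, 612)
Requested component of w3: 612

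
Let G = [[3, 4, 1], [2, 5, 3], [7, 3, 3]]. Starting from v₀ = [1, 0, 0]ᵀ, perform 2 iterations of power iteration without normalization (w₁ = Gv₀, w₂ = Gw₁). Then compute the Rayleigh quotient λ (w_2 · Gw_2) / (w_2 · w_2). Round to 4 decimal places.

w1 = Gv₀ = (3, 2, 7)
w2 = Gw1 = (24, 37, 48)
Gw2 = (268, 377, 423)
w2·Gw2 = 24·268 + 37·377 + 48·423 = 40685; w2·w2 = 24·24 + 37·37 + 48·48 = 4249
λ ≈ 40685/4249 = 9.5752

λ ≈ 9.5752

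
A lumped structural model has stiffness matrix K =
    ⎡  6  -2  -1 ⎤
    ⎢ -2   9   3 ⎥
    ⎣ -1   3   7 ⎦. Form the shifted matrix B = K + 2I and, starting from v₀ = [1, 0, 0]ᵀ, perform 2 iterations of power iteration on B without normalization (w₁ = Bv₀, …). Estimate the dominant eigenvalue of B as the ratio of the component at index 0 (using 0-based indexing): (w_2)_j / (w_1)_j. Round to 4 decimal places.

8.6250

B = K + 2I has rows (8, -2, -1); (-2, 11, 3); (-1, 3, 9)
w1 = Bv₀ = (8, -2, -1)
w2 = Bw1 = (69, -41, -23)
Ratio: 69/8 = 8.6250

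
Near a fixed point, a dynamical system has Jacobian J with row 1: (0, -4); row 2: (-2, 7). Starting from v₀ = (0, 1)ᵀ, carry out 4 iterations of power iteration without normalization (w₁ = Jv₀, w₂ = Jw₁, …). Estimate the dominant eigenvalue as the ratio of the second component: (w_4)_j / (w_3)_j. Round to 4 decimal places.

8.0022

w1 = Jv₀ = (-4, 7)
w2 = Jw1 = (-28, 57)
w3 = Jw2 = (-228, 455)
w4 = Jw3 = (-1820, 3641)
Ratio at component: 3641 / 455 = 8.0022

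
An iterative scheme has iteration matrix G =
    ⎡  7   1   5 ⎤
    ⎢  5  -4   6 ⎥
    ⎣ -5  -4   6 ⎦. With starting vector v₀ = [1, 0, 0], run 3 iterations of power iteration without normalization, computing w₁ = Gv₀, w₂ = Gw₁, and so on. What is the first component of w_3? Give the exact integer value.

-237

w1 = Gv₀ = (7, 5, -5)
w2 = Gw1 = (29, -15, -85)
w3 = Gw2 = (-237, -305, -595)
The requested component of w3 is -237.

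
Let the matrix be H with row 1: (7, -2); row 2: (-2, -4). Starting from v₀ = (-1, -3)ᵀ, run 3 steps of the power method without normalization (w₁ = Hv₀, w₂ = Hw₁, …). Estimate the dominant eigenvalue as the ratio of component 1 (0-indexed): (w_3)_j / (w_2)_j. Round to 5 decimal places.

-5.29630

w1 = Hv₀ = (7·(-1) + (-2)·(-3); (-2)·(-1) + (-4)·(-3)) = (-1, 14)
w2 = Hw1 = (7·(-1) + (-2)·14; (-2)·(-1) + (-4)·14) = (-35, -54)
w3 = Hw2 = (-137, 286)
Ratio at component: 286 / -54 = -5.29630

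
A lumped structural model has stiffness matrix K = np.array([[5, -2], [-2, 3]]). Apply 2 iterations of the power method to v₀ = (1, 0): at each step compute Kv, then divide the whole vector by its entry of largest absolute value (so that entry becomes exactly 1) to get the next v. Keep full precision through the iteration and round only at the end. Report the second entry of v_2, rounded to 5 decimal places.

Kv0 = (5.000000, -2.000000); divide by 5.000000 → v1 = (1.000000, -0.400000)
Kv1 = (5.800000, -3.200000); divide by 5.800000 → v2 = (1.000000, -0.551724)
Requested entry of v2: -16/29 = -0.55172

-0.55172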